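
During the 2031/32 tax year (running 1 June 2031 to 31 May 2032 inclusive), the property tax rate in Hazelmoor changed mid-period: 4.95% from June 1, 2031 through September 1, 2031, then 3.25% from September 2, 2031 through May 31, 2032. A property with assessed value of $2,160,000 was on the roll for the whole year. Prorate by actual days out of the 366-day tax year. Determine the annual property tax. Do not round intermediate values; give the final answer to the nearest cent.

$79,530.49

June 1 – September 1, 2031: 93 days at 4.95% → $2,160,000 × 4.95% × 93/366 = $27,168.1967
September 2, 2031 – May 31, 2032: 273 days at 3.25% → $2,160,000 × 3.25% × 273/366 = $52,362.2951
Total = $79,530.4918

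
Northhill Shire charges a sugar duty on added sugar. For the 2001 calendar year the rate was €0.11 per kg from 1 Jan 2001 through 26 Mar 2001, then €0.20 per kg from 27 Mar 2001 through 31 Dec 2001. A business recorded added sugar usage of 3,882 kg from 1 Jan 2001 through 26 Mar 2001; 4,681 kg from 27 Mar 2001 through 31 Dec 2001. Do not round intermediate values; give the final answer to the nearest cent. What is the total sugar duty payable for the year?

1 Jan – 26 Mar 2001: 3,882 kg at €0.11/kg → €427.02
27 Mar – 31 Dec 2001: 4,681 kg at €0.20/kg → €936.20

€1,363.22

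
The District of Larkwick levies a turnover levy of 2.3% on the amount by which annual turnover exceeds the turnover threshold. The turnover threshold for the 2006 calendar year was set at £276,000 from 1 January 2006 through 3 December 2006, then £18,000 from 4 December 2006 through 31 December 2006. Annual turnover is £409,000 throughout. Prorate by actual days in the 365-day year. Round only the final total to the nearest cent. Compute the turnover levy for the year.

£3,514.21

1 January – 3 December 2006: 337 days, exemption £276,000 → (£409,000 − £276,000) × 2.3% × 337/365 = £2,824.3370
4 December – 31 December 2006: 28 days, exemption £18,000 → (£409,000 − £18,000) × 2.3% × 28/365 = £689.8740
Total = £3,514.2110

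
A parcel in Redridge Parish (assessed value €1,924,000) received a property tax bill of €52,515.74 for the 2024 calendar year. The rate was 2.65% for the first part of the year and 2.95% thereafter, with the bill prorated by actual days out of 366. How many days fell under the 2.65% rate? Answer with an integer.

269 days

Let d = days at the first rate; then 366 − d days at the second rate.
€1,924,000 × [2.65%·d + 2.95%·(366−d)] / 366 = €52,515.74
Solving gives d = 269, so the new rate took effect on 26 Sep 2024.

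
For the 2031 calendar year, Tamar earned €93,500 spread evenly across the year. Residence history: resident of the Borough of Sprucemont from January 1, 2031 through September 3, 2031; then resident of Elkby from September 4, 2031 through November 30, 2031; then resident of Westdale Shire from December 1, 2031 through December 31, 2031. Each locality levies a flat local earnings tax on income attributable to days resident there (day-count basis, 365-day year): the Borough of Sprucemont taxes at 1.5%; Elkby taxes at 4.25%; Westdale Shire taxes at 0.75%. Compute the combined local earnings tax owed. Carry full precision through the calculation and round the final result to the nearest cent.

The Borough of Sprucemont, January 1 – September 3, 2031: 246 days → €93,500 × 1.5% × 246/365 = €945.2466
Elkby, September 4 – November 30, 2031: 88 days → €93,500 × 4.25% × 88/365 = €958.0548
Westdale Shire, December 1 – December 31, 2031: 31 days → €93,500 × 0.75% × 31/365 = €59.5582
Total = €1,962.8596

€1,962.86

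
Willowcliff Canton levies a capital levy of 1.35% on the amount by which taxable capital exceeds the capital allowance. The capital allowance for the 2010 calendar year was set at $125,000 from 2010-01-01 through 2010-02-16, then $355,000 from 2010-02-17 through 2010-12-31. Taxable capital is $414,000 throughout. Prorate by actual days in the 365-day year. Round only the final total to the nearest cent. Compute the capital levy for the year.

$1,196.32

2010-01-01 to 2010-02-16: 47 days, exemption $125,000 → ($414,000 − $125,000) × 1.35% × 47/365 = $502.3849
2010-02-17 to 2010-12-31: 318 days, exemption $355,000 → ($414,000 − $355,000) × 1.35% × 318/365 = $693.9370
Total = $1,196.3219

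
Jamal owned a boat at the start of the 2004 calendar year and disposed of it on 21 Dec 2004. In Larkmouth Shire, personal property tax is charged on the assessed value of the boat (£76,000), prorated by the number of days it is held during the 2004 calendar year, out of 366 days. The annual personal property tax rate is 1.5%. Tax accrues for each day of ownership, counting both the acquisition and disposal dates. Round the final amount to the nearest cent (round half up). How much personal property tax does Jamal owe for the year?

Days held (1 Jan – 21 Dec 2004): 356 out of 366
Tax = £76,000 × 1.5% × 356/366 = £1,108.8525

£1,108.85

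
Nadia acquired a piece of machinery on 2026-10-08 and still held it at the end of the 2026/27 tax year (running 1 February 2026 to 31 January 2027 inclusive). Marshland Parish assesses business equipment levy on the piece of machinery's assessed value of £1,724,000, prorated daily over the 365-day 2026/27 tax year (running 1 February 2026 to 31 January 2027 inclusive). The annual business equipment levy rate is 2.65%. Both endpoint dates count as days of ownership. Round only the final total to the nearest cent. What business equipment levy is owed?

Days held (2026-10-08 to 2027-01-31): 116 out of 365
Tax = £1,724,000 × 2.65% × 116/365 = £14,519.3863

£14,519.39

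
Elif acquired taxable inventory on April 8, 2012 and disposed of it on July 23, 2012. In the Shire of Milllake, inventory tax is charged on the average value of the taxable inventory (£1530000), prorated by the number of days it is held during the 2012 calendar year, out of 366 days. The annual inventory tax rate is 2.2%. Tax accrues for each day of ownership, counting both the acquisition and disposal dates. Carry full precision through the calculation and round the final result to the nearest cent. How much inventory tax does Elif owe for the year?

£9840.49

Days held (April 8 – July 23, 2012): 107 out of 366
Tax = £1530000 × 2.2% × 107/366 = £9840.4918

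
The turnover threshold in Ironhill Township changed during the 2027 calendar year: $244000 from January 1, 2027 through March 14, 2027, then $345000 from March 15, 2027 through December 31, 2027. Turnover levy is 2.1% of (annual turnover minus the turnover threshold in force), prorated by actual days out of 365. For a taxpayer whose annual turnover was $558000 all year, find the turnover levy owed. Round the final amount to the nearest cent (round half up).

$4897.20

January 1 – March 14, 2027: 73 days, exemption $244000 → ($558000 − $244000) × 2.1% × 73/365 = $1318.8000
March 15 – December 31, 2027: 292 days, exemption $345000 → ($558000 − $345000) × 2.1% × 292/365 = $3578.4000
Total = $4897.2000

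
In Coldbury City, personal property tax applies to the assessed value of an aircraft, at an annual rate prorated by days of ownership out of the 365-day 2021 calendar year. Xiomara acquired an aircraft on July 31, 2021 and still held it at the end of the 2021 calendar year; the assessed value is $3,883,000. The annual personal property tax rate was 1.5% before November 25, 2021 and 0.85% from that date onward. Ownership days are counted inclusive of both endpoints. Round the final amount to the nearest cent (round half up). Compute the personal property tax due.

$22,016.08

July 31 – November 24, 2021: 117 days at 1.5% → $3,883,000 × 1.5% × 117/365 = $18,670.3151
November 25 – December 31, 2021: 37 days at 0.85% → $3,883,000 × 0.85% × 37/365 = $3,345.7630
Total = $22,016.0781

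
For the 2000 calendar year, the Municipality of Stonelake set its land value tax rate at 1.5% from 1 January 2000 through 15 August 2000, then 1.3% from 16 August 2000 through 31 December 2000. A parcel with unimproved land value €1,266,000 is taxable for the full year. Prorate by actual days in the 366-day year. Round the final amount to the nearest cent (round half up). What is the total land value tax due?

€18,035.31

1 January – 15 August 2000: 228 days at 1.5% → €1,266,000 × 1.5% × 228/366 = €11,829.8361
16 August – 31 December 2000: 138 days at 1.3% → €1,266,000 × 1.3% × 138/366 = €6,205.4754
Total = €18,035.3115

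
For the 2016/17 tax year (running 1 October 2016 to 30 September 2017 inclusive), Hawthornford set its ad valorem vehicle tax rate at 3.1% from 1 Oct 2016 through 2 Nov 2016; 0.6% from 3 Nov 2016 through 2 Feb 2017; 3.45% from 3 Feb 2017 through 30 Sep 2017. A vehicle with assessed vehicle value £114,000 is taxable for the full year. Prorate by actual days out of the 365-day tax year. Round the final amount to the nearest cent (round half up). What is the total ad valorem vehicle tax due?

£3,078.00

1 Oct – 2 Nov 2016: 33 days at 3.1% → £114,000 × 3.1% × 33/365 = £319.5123
3 Nov 2016 – 2 Feb 2017: 92 days at 0.6% → £114,000 × 0.6% × 92/365 = £172.4055
3 Feb – 30 Sep 2017: 240 days at 3.45% → £114,000 × 3.45% × 240/365 = £2,586.0822
Total = £3,078.0000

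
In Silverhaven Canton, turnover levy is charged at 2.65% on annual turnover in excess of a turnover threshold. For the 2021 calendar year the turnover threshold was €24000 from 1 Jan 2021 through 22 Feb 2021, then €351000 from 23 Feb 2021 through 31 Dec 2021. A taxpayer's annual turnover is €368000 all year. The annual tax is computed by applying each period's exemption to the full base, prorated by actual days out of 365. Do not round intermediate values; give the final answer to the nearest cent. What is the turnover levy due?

1 Jan – 22 Feb 2021: 53 days, exemption €24000 → (€368000 − €24000) × 2.65% × 53/365 = €1323.6932
23 Feb – 31 Dec 2021: 312 days, exemption €351000 → (€368000 − €351000) × 2.65% × 312/365 = €385.0849
Total = €1708.7781

€1708.78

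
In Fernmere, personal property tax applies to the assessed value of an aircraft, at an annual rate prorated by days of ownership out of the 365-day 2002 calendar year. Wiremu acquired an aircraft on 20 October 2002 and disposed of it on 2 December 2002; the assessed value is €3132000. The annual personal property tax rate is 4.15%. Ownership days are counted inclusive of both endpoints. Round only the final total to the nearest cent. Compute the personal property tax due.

Days held (20 October – 2 December 2002): 44 out of 365
Tax = €3132000 × 4.15% × 44/365 = €15668.5808

€15668.58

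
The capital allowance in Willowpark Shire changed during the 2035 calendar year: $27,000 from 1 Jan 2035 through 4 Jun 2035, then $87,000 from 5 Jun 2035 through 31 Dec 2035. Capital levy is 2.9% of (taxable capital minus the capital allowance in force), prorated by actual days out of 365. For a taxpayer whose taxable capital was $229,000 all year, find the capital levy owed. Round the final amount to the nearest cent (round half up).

$4,856.90

1 Jan – 4 Jun 2035: 155 days, exemption $27,000 → ($229,000 − $27,000) × 2.9% × 155/365 = $2,487.6438
5 Jun – 31 Dec 2035: 210 days, exemption $87,000 → ($229,000 − $87,000) × 2.9% × 210/365 = $2,369.2603
Total = $4,856.9041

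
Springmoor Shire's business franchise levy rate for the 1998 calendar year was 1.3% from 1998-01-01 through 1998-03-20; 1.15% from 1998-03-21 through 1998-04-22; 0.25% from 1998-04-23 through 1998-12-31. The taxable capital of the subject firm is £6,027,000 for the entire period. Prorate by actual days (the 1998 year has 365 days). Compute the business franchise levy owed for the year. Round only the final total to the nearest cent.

£33,668.64

1998-01-01 to 1998-03-20: 79 days at 1.3% → £6,027,000 × 1.3% × 79/365 = £16,958.1616
1998-03-21 to 1998-04-22: 33 days at 1.15% → £6,027,000 × 1.15% × 33/365 = £6,266.4288
1998-04-23 to 1998-12-31: 253 days at 0.25% → £6,027,000 × 0.25% × 253/365 = £10,444.0479
Total = £33,668.6384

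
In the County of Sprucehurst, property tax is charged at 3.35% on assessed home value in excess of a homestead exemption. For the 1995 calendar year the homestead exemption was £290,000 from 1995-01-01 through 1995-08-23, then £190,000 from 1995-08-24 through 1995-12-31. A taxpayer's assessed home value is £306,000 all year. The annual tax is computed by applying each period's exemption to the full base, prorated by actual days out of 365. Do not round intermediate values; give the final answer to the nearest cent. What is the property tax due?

1995-01-01 to 1995-08-23: 235 days, exemption £290,000 → (£306,000 − £290,000) × 3.35% × 235/365 = £345.0959
1995-08-24 to 1995-12-31: 130 days, exemption £190,000 → (£306,000 − £190,000) × 3.35% × 130/365 = £1,384.0548
Total = £1,729.1507

£1,729.15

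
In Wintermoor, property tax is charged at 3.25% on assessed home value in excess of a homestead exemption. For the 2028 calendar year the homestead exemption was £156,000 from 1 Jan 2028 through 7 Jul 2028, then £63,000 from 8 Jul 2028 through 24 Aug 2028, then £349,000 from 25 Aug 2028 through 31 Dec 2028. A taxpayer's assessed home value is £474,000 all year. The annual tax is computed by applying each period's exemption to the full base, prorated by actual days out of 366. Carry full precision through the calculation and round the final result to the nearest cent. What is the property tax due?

1 Jan – 7 Jul 2028: 189 days, exemption £156,000 → (£474,000 − £156,000) × 3.25% × 189/366 = £5,336.9262
8 Jul – 24 Aug 2028: 48 days, exemption £63,000 → (£474,000 − £63,000) × 3.25% × 48/366 = £1,751.8033
25 Aug – 31 Dec 2028: 129 days, exemption £349,000 → (£474,000 − £349,000) × 3.25% × 129/366 = £1,431.8648
Total = £8,520.5943

£8,520.59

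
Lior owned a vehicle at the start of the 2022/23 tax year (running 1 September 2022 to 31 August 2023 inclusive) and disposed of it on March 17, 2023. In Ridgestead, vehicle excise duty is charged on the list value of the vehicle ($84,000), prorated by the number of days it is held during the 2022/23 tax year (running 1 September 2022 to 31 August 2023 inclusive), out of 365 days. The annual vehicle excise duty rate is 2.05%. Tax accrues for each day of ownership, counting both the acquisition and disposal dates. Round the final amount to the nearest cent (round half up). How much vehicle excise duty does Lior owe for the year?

Days held (September 1, 2022 – March 17, 2023): 198 out of 365
Tax = $84,000 × 2.05% × 198/365 = $934.1260

$934.13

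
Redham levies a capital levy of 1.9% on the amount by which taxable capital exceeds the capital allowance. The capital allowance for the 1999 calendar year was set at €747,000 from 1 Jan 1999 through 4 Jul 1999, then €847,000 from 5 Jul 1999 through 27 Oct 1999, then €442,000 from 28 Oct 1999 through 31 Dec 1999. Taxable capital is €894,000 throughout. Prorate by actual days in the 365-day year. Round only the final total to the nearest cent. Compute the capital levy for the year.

1 Jan – 4 Jul 1999: 185 days, exemption €747,000 → (€894,000 − €747,000) × 1.9% × 185/365 = €1,415.6301
5 Jul – 27 Oct 1999: 115 days, exemption €847,000 → (€894,000 − €847,000) × 1.9% × 115/365 = €281.3562
28 Oct – 31 Dec 1999: 65 days, exemption €442,000 → (€894,000 − €442,000) × 1.9% × 65/365 = €1,529.3699
Total = €3,226.3562

€3,226.36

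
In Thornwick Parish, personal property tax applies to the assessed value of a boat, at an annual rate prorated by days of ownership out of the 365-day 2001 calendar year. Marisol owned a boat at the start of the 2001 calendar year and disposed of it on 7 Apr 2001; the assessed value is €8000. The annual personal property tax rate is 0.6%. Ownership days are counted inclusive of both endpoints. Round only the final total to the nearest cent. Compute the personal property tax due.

Days held (1 Jan – 7 Apr 2001): 97 out of 365
Tax = €8000 × 0.6% × 97/365 = €12.7562

€12.76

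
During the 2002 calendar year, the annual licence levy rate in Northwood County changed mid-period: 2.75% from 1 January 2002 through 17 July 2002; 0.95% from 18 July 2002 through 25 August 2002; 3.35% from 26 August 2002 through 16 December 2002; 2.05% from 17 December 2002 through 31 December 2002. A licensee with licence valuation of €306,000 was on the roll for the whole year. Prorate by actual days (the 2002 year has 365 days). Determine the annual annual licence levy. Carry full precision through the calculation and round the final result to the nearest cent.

1 January – 17 July 2002: 198 days at 2.75% → €306,000 × 2.75% × 198/365 = €4,564.8493
18 July – 25 August 2002: 39 days at 0.95% → €306,000 × 0.95% × 39/365 = €310.6110
26 August – 16 December 2002: 113 days at 3.35% → €306,000 × 3.35% × 113/365 = €3,173.5973
17 December – 31 December 2002: 15 days at 2.05% → €306,000 × 2.05% × 15/365 = €257.7945
Total = €8,306.8521

€8,306.85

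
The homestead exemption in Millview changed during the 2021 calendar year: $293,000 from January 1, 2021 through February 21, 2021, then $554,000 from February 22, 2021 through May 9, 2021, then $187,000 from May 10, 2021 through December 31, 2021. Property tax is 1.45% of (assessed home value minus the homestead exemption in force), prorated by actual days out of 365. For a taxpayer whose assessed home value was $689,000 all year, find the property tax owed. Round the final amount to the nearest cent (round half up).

$5,937.41

January 1 – February 21, 2021: 52 days, exemption $293,000 → ($689,000 − $293,000) × 1.45% × 52/365 = $818.0384
February 22 – May 9, 2021: 77 days, exemption $554,000 → ($689,000 − $554,000) × 1.45% × 77/365 = $412.9521
May 10 – December 31, 2021: 236 days, exemption $187,000 → ($689,000 − $187,000) × 1.45% × 236/365 = $4,706.4219
Total = $5,937.4123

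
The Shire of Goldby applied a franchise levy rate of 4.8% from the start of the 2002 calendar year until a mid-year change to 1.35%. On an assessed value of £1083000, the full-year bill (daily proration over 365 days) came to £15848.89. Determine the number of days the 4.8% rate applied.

12 days

Let d = days at the first rate; then 365 − d days at the second rate.
£1083000 × [4.8%·d + 1.35%·(365−d)] / 365 = £15848.89
Solving gives d = 12, so the new rate took effect on 13 January 2002.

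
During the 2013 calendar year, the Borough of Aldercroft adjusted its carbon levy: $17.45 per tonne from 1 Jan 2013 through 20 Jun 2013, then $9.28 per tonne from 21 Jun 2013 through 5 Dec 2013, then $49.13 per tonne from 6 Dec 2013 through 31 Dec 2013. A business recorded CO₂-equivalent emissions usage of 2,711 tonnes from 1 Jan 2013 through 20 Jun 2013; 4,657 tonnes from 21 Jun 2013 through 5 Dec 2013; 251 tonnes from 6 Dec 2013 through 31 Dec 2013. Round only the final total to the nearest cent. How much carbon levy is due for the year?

1 Jan – 20 Jun 2013: 2,711 tonnes at $17.45/tonne → $47,306.95
21 Jun – 5 Dec 2013: 4,657 tonnes at $9.28/tonne → $43,216.96
6 Dec – 31 Dec 2013: 251 tonnes at $49.13/tonne → $12,331.63

$102,855.54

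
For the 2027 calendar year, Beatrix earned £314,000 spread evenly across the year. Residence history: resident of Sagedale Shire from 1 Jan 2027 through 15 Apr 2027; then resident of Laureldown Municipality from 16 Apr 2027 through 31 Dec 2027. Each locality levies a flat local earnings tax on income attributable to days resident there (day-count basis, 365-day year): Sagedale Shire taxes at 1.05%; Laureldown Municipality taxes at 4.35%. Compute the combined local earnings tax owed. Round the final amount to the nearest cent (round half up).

Sagedale Shire, 1 Jan – 15 Apr 2027: 105 days → £314,000 × 1.05% × 105/365 = £948.4521
Laureldown Municipality, 16 Apr – 31 Dec 2027: 260 days → £314,000 × 4.35% × 260/365 = £9,729.6986
Total = £10,678.1507

£10,678.15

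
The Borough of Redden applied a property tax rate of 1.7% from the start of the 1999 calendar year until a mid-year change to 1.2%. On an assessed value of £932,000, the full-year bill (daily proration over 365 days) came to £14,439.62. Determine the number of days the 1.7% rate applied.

Let d = days at the first rate; then 365 − d days at the second rate.
£932,000 × [1.7%·d + 1.2%·(365−d)] / 365 = £14,439.62
Solving gives d = 255, so the new rate took effect on 13 September 1999.

255 days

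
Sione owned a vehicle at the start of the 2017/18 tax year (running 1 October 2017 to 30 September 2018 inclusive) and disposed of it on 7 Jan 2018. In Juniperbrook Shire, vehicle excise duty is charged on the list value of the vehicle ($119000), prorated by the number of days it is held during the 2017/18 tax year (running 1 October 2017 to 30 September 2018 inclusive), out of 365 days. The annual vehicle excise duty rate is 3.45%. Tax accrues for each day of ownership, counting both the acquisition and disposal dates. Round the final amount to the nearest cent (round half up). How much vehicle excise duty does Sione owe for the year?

$1113.55

Days held (1 Oct 2017 – 7 Jan 2018): 99 out of 365
Tax = $119000 × 3.45% × 99/365 = $1113.5466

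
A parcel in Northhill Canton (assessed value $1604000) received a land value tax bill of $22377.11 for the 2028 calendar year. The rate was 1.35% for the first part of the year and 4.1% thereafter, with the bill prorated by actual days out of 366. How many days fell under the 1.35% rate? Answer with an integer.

360 days

Let d = days at the first rate; then 366 − d days at the second rate.
$1604000 × [1.35%·d + 4.1%·(366−d)] / 366 = $22377.11
Solving gives d = 360, so the new rate took effect on 26 December 2028.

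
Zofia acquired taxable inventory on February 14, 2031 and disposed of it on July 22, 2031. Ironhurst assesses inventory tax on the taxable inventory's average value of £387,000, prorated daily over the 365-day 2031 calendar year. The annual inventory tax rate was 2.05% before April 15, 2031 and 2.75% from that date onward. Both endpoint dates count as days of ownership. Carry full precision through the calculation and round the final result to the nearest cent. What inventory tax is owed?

£4,190.73

February 14 – April 14, 2031: 60 days at 2.05% → £387,000 × 2.05% × 60/365 = £1,304.1370
April 15 – July 22, 2031: 99 days at 2.75% → £387,000 × 2.75% × 99/365 = £2,886.5959
Total = £4,190.7329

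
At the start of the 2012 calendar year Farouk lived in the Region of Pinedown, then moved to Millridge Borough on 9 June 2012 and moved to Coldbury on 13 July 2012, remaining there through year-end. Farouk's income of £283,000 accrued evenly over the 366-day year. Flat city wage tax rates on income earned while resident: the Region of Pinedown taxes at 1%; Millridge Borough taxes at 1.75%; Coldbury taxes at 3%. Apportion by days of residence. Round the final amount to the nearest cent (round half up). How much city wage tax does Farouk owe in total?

The Region of Pinedown, 1 January – 8 June 2012: 160 days → £283,000 × 1% × 160/366 = £1,237.1585
Millridge Borough, 9 June – 12 July 2012: 34 days → £283,000 × 1.75% × 34/366 = £460.0683
Coldbury, 13 July – 31 December 2012: 172 days → £283,000 × 3% × 172/366 = £3,989.8361
Total = £5,687.0628

£5,687.06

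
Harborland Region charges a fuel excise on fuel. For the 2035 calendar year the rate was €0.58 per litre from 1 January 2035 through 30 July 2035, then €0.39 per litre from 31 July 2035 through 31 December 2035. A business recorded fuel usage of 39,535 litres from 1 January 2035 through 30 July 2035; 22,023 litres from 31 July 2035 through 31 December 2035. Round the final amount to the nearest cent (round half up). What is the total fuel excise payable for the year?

€31,519.27

1 January – 30 July 2035: 39,535 litres at €0.58/litre → €22,930.30
31 July – 31 December 2035: 22,023 litres at €0.39/litre → €8,588.97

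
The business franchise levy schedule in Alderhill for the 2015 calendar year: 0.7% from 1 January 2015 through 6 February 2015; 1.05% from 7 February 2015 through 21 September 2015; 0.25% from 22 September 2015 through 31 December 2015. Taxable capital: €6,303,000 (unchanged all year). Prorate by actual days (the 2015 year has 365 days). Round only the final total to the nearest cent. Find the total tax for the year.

€49,992.29

1 January – 6 February 2015: 37 days at 0.7% → €6,303,000 × 0.7% × 37/365 = €4,472.5397
7 February – 21 September 2015: 227 days at 1.05% → €6,303,000 × 1.05% × 227/365 = €41,159.4534
22 September – 31 December 2015: 101 days at 0.25% → €6,303,000 × 0.25% × 101/365 = €4,360.2945
Total = €49,992.2877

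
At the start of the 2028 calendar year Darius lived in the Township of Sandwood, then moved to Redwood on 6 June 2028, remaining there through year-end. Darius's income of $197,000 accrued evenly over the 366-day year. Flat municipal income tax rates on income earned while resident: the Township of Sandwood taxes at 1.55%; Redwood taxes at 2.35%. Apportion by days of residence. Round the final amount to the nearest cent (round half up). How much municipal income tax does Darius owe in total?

The Township of Sandwood, 1 January – 5 June 2028: 157 days → $197,000 × 1.55% × 157/366 = $1,309.8347
Redwood, 6 June – 31 December 2028: 209 days → $197,000 × 2.35% × 209/366 = $2,643.6216
Total = $3,953.4563

$3,953.46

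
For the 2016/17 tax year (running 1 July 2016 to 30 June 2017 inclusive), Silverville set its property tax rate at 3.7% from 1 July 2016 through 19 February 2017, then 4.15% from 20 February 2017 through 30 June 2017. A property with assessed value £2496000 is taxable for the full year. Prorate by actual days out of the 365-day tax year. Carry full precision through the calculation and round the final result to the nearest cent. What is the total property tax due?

£96383.21

1 July 2016 – 19 February 2017: 234 days at 3.7% → £2496000 × 3.7% × 234/365 = £59206.4877
20 February – 30 June 2017: 131 days at 4.15% → £2496000 × 4.15% × 131/365 = £37176.7233
Total = £96383.2110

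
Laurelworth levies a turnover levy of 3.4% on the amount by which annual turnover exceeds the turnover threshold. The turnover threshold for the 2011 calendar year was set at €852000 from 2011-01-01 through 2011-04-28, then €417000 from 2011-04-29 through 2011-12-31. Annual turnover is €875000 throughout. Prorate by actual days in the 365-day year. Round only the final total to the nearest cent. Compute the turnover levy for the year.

2011-01-01 to 2011-04-28: 118 days, exemption €852000 → (€875000 − €852000) × 3.4% × 118/365 = €252.8110
2011-04-29 to 2011-12-31: 247 days, exemption €417000 → (€875000 − €417000) × 3.4% × 247/365 = €10537.7644
Total = €10790.5753

€10790.58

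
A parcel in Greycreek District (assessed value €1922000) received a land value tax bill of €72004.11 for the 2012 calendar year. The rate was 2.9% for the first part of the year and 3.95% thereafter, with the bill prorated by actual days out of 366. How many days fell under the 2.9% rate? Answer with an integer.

71 days

Let d = days at the first rate; then 366 − d days at the second rate.
€1922000 × [2.9%·d + 3.95%·(366−d)] / 366 = €72004.11
Solving gives d = 71, so the new rate took effect on March 12, 2012.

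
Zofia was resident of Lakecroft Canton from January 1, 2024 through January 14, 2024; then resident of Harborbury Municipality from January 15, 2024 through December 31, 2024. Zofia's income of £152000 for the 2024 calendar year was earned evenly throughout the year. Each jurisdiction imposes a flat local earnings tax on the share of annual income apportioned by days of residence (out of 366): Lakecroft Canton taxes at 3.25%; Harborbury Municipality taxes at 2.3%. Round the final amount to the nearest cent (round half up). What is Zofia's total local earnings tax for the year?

Lakecroft Canton, January 1 – January 14, 2024: 14 days → £152000 × 3.25% × 14/366 = £188.9617
Harborbury Municipality, January 15 – December 31, 2024: 352 days → £152000 × 2.3% × 352/366 = £3362.2732
Total = £3551.2350

£3551.23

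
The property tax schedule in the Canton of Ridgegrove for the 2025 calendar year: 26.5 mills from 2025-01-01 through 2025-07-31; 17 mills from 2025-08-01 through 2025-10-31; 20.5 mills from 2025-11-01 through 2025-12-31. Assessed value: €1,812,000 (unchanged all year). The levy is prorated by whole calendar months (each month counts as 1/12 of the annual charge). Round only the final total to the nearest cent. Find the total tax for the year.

€41,902.50

2025-01-01 to 2025-07-31: 7 months at 26.5 mills → €1,812,000 × 2.65% × 7/12 = €28,010.5000
2025-08-01 to 2025-10-31: 3 months at 17 mills → €1,812,000 × 1.7% × 3/12 = €7,701.0000
2025-11-01 to 2025-12-31: 2 months at 20.5 mills → €1,812,000 × 2.05% × 2/12 = €6,191.0000
Total = €41,902.5000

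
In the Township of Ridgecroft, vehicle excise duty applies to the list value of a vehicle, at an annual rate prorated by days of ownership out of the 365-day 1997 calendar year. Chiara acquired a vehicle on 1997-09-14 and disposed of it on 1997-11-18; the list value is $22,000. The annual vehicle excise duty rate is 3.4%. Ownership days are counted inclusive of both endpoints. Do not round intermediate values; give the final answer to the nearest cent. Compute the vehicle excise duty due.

$135.25

Days held (1997-09-14 to 1997-11-18): 66 out of 365
Tax = $22,000 × 3.4% × 66/365 = $135.2548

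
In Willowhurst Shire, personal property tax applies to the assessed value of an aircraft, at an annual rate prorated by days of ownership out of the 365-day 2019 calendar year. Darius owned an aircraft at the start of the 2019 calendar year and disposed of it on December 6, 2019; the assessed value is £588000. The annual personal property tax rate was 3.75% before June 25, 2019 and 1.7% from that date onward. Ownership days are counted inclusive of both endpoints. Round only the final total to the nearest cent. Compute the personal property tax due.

£15090.66

January 1 – June 24, 2019: 175 days at 3.75% → £588000 × 3.75% × 175/365 = £10571.9178
June 25 – December 6, 2019: 165 days at 1.7% → £588000 × 1.7% × 165/365 = £4518.7397
Total = £15090.6575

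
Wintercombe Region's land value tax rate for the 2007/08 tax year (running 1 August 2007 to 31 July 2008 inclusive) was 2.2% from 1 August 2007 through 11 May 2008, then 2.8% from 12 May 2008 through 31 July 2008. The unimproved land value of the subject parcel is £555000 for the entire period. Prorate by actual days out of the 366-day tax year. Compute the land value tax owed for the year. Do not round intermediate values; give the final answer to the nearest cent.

1 August 2007 – 11 May 2008: 285 days at 2.2% → £555000 × 2.2% × 285/366 = £9507.7869
12 May – 31 July 2008: 81 days at 2.8% → £555000 × 2.8% × 81/366 = £3439.1803
Total = £12946.9672

£12946.97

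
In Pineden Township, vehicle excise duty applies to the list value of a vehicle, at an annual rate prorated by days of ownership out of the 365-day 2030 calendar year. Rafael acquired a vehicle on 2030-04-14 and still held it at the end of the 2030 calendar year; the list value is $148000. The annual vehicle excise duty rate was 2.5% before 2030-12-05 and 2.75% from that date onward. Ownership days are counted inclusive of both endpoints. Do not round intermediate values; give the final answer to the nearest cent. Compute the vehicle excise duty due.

2030-04-14 to 2030-12-04: 235 days at 2.5% → $148000 × 2.5% × 235/365 = $2382.1918
2030-12-05 to 2030-12-31: 27 days at 2.75% → $148000 × 2.75% × 27/365 = $301.0685
Total = $2683.2603

$2683.26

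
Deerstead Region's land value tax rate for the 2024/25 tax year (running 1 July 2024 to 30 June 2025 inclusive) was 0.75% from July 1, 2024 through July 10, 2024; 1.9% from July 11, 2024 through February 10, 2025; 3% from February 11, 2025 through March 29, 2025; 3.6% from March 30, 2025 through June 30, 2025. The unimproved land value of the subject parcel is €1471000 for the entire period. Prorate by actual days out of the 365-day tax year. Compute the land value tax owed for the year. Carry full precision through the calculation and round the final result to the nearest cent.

€35940.76

July 1 – July 10, 2024: 10 days at 0.75% → €1471000 × 0.75% × 10/365 = €302.2603
July 11, 2024 – February 10, 2025: 215 days at 1.9% → €1471000 × 1.9% × 215/365 = €16463.1096
February 11 – March 29, 2025: 47 days at 3% → €1471000 × 3% × 47/365 = €5682.4932
March 30 – June 30, 2025: 93 days at 3.6% → €1471000 × 3.6% × 93/365 = €13492.8986
Total = €35940.7616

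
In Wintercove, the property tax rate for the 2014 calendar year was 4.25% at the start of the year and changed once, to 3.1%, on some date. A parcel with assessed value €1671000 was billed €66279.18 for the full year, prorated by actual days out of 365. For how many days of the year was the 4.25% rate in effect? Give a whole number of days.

Let d = days at the first rate; then 365 − d days at the second rate.
€1671000 × [4.25%·d + 3.1%·(365−d)] / 365 = €66279.18
Solving gives d = 275, so the new rate took effect on 3 October 2014.

275 days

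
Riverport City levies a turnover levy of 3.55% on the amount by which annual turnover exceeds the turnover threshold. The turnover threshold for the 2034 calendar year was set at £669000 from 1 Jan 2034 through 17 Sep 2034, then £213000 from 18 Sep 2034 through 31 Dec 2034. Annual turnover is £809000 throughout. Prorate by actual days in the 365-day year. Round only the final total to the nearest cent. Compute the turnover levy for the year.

1 Jan – 17 Sep 2034: 260 days, exemption £669000 → (£809000 − £669000) × 3.55% × 260/365 = £3540.2740
18 Sep – 31 Dec 2034: 105 days, exemption £213000 → (£809000 − £213000) × 3.55% × 105/365 = £6086.5479
Total = £9626.8219

£9626.82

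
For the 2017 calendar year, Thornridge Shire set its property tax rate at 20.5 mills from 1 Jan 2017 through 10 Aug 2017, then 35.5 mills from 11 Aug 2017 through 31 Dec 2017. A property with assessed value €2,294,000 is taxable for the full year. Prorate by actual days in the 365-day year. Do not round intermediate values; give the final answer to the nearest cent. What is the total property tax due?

€60,508.18

1 Jan – 10 Aug 2017: 222 days at 20.5 mills → €2,294,000 × 2.05% × 222/365 = €28,602.7233
11 Aug – 31 Dec 2017: 143 days at 35.5 mills → €2,294,000 × 3.55% × 143/365 = €31,905.4548
Total = €60,508.1781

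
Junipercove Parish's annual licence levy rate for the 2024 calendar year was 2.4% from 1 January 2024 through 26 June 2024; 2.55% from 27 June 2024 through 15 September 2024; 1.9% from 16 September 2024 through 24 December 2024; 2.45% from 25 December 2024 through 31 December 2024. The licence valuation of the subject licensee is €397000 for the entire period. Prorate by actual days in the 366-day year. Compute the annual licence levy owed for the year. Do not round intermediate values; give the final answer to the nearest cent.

1 January – 26 June 2024: 178 days at 2.4% → €397000 × 2.4% × 178/366 = €4633.8361
27 June – 15 September 2024: 81 days at 2.55% → €397000 × 2.55% × 81/366 = €2240.4467
16 September – 24 December 2024: 100 days at 1.9% → €397000 × 1.9% × 100/366 = €2060.9290
25 December – 31 December 2024: 7 days at 2.45% → €397000 × 2.45% × 7/366 = €186.0260
Total = €9121.2377

€9121.24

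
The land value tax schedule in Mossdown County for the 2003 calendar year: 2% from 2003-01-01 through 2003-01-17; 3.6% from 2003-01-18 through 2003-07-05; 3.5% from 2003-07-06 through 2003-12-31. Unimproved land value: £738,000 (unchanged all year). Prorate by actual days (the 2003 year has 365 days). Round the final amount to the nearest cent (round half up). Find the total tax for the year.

£25,656.12

2003-01-01 to 2003-01-17: 17 days at 2% → £738,000 × 2% × 17/365 = £687.4521
2003-01-18 to 2003-07-05: 169 days at 3.6% → £738,000 × 3.6% × 169/365 = £12,301.3479
2003-07-06 to 2003-12-31: 179 days at 3.5% → £738,000 × 3.5% × 179/365 = £12,667.3151
Total = £25,656.1151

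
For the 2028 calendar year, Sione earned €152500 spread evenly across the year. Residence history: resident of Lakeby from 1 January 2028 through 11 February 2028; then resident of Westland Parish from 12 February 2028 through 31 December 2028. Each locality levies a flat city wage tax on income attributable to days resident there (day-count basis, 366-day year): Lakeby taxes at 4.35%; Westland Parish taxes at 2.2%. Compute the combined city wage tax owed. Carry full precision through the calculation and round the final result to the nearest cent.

Lakeby, 1 January – 11 February 2028: 42 days → €152500 × 4.35% × 42/366 = €761.2500
Westland Parish, 12 February – 31 December 2028: 324 days → €152500 × 2.2% × 324/366 = €2970.0000
Total = €3731.2500

€3731.25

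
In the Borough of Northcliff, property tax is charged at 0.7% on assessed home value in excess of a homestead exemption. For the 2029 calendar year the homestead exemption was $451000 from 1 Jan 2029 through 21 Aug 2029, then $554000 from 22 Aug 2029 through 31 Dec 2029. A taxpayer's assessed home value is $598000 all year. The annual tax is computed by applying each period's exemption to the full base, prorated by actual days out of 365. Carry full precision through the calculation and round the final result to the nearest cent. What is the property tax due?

$768.25

1 Jan – 21 Aug 2029: 233 days, exemption $451000 → ($598000 − $451000) × 0.7% × 233/365 = $656.8685
22 Aug – 31 Dec 2029: 132 days, exemption $554000 → ($598000 − $554000) × 0.7% × 132/365 = $111.3863
Total = $768.2548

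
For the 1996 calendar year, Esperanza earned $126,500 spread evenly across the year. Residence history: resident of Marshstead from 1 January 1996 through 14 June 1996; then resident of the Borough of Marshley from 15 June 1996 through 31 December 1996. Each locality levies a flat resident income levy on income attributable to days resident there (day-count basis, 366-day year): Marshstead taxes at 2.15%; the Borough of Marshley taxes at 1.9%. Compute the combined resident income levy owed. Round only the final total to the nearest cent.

$2,546.94

Marshstead, 1 January – 14 June 1996: 166 days → $126,500 × 2.15% × 166/366 = $1,233.5478
The Borough of Marshley, 15 June – 31 December 1996: 200 days → $126,500 × 1.9% × 200/366 = $1,313.3880
Total = $2,546.9358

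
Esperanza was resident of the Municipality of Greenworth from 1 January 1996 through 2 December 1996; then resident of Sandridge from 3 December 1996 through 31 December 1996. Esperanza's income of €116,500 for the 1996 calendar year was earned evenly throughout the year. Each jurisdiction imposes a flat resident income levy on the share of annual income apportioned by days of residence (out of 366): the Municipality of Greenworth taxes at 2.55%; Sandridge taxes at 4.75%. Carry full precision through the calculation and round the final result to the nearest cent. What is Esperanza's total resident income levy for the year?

The Municipality of Greenworth, 1 January – 2 December 1996: 337 days → €116,500 × 2.55% × 337/366 = €2,735.3627
Sandridge, 3 December – 31 December 1996: 29 days → €116,500 × 4.75% × 29/366 = €438.4665
Total = €3,173.8292

€3,173.83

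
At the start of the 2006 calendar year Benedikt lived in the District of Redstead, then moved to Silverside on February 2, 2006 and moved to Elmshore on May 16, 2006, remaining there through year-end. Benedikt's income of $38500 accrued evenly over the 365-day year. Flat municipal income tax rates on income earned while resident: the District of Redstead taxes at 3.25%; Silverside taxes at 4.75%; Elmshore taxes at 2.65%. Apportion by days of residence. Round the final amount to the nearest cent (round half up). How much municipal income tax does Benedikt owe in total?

$1268.65

The District of Redstead, January 1 – February 1, 2006: 32 days → $38500 × 3.25% × 32/365 = $109.6986
Silverside, February 2 – May 15, 2006: 103 days → $38500 × 4.75% × 103/365 = $516.0582
Elmshore, May 16 – December 31, 2006: 230 days → $38500 × 2.65% × 230/365 = $642.8973
Total = $1268.6541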